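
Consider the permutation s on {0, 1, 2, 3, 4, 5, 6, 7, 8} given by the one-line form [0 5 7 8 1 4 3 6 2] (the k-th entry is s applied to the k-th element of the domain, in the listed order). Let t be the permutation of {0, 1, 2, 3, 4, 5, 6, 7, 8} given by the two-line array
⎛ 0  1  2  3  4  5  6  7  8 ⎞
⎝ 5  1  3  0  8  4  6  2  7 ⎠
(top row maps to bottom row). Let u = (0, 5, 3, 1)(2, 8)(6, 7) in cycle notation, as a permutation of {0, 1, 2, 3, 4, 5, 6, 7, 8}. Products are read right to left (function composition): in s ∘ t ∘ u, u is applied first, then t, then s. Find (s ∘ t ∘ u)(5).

(s ∘ t ∘ u)(5) = s(t(u(5))). u(5) = 3, then t(3) = 0, then s(0) = 0, so the result is 0.

0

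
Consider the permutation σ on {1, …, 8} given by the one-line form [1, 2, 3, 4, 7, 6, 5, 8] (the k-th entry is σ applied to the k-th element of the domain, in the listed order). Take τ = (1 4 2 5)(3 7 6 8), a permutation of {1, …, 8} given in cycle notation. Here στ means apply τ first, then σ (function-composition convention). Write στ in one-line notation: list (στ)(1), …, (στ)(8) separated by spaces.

(στ)(x) = σ(τ(x)). Computing each image: σ(τ(1)) = σ(4) = 4, σ(τ(2)) = σ(5) = 7, σ(τ(3)) = σ(7) = 5, σ(τ(4)) = σ(2) = 2, σ(τ(5)) = σ(1) = 1, σ(τ(6)) = σ(8) = 8, σ(τ(7)) = σ(6) = 6, σ(τ(8)) = σ(3) = 3.
Hence στ = [4 7 5 2 1 8 6 3].

4 7 5 2 1 8 6 3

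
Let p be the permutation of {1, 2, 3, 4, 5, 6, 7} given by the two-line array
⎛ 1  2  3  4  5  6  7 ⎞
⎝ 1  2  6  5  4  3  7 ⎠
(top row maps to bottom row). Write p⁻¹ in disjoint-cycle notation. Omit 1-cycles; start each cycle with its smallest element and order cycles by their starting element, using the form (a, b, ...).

(3, 6)(4, 5)

First write p in disjoint cycles: (3, 6)(4, 5).
The inverse reverses every cycle; in canonical form, p⁻¹ = (3, 6)(4, 5).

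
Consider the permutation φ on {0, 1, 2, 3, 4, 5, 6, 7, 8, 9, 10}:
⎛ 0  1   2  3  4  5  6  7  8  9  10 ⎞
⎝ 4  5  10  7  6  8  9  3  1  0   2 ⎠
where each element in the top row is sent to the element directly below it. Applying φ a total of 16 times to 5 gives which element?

8

Tracing 5 → 8 → … returns to 5 after 3 steps, so 5 lies in a 3-cycle (1, 5, 8).
Since the cycle has length 3, φ^16 acts on it the same as φ^1 (16 mod 3 = 1).
Stepping 1 place around the cycle: 5 → 8.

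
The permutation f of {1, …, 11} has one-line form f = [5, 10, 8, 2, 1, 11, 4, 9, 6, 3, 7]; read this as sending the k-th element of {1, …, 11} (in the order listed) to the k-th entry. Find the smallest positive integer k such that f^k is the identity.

Writing f as disjoint cycles, the cycle lengths are 9, 2.
The order of f is the least common multiple of its cycle lengths: lcm(9, 2) = 18.

18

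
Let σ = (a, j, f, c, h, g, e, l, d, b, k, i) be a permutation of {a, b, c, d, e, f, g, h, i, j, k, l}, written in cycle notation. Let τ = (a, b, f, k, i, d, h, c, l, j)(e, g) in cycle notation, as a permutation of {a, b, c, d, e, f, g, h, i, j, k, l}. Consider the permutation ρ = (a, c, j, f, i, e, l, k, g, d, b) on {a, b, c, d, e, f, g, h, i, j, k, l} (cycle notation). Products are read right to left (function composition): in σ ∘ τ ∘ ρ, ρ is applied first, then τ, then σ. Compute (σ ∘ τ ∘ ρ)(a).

d

Apply the permutations in order: ρ(a) = c, then τ(c) = l, then σ(l) = d. So (σ ∘ τ ∘ ρ)(a) = d.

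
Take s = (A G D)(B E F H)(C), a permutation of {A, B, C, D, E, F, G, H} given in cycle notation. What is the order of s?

The cycle type of s is (4, 3, 1).
The order is lcm(4, 3) = 12.

12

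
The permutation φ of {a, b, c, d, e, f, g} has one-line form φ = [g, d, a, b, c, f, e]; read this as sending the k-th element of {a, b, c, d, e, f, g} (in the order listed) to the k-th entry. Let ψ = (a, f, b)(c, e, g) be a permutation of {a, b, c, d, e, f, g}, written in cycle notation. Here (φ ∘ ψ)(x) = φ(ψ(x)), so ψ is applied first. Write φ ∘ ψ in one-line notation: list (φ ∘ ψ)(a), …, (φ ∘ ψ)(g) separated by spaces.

For each element, apply ψ then φ: a → f → f; b → a → g; c → e → c; d → d → b; e → g → e; f → b → d; g → c → a.
Collecting the images, φ ∘ ψ = [f g c b e d a].

f g c b e d a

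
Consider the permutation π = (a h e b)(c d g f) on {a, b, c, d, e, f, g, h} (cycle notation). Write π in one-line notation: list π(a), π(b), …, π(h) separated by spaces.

h a d g b c f e

Reading each image from the cycles: a→h, b→a, c→d, d→g, e→b, f→c, g→f, h→e.
So the one-line form is h a d g b c f e.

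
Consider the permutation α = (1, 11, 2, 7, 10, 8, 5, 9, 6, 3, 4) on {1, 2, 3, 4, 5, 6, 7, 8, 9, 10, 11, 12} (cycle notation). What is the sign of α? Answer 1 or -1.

1

The cycle lengths are 11, 1.
A cycle is odd iff its length is even; α has 0 even-length cycles, so sgn(α) = (−1)^0 and α is even.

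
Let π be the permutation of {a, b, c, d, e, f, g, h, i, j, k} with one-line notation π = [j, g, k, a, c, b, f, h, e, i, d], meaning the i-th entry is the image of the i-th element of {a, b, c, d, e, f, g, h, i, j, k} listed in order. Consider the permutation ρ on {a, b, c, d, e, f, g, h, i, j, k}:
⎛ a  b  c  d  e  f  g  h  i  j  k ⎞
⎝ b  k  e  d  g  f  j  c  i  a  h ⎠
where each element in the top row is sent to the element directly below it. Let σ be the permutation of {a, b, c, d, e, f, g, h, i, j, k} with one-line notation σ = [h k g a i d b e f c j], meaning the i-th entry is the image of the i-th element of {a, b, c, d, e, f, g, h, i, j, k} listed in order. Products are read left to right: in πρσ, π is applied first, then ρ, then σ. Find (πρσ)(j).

Apply the permutations in order: π(j) = i, then ρ(i) = i, then σ(i) = f. So (πρσ)(j) = f.

f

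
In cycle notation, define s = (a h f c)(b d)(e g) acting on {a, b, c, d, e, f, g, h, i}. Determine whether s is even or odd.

odd

The cycle lengths are 4, 2, 2, 1.
A cycle is odd iff its length is even; s has 3 even-length cycles, so sgn(s) = (−1)^3 and s is odd.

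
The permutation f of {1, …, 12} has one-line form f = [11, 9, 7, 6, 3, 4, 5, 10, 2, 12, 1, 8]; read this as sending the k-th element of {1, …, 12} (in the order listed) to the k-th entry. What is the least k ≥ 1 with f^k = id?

Writing f as disjoint cycles, the cycle lengths are 3, 3, 2, 2, 2.
The order is lcm(3, 3, 2, 2, 2) = 6.

6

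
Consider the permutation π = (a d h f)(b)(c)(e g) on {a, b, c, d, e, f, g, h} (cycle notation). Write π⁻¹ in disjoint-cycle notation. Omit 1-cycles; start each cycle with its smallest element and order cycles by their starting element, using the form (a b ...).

(a f h d)(e g)

The inverse reverses each cycle.
Reversing each cycle of π and rotating so the smallest element leads gives (a f h d)(e g).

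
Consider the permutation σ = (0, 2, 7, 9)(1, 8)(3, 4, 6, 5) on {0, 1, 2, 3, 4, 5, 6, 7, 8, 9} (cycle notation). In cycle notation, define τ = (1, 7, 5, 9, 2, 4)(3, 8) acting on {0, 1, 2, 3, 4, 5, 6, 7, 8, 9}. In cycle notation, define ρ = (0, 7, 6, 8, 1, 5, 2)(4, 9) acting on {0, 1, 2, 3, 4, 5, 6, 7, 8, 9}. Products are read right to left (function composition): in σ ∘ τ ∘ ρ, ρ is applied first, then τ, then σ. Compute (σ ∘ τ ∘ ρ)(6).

4

Chase 6: ρ(6) = 8; τ(8) = 3; σ(3) = 4. Hence (σ ∘ τ ∘ ρ)(6) = 4.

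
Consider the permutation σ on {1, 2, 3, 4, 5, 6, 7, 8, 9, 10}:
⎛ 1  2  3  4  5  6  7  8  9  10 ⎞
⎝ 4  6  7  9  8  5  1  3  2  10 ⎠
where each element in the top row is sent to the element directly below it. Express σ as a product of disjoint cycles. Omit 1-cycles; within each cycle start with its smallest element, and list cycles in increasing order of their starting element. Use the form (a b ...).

Iterating σ from 1 gives 1 → 4 → 9 → 2 → 6 → 5 → 8 → 3 → 7 → 1; that is the 9-cycle (1 4 9 2 6 5 8 3 7).
Repeating from the next unused element and collecting all non-trivial cycles gives (1 4 9 2 6 5 8 3 7).

(1 4 9 2 6 5 8 3 7)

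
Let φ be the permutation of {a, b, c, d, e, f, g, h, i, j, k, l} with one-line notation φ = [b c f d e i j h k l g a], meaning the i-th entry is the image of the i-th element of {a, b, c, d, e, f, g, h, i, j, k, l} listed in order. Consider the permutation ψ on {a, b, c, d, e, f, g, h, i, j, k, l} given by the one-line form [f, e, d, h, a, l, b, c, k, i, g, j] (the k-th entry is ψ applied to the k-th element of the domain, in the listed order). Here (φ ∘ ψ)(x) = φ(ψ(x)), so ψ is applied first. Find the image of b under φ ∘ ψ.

ψ(b) = e, then φ(e) = e; composing gives (φ ∘ ψ)(b) = e.

e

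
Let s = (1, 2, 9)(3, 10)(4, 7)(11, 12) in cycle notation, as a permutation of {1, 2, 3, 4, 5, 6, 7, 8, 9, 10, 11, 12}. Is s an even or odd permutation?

odd

The cycle lengths are 3, 2, 2, 2, 1, 1, 1.
A cycle is odd iff its length is even; s has 3 even-length cycles, so sgn(s) = (−1)^3 and s is odd.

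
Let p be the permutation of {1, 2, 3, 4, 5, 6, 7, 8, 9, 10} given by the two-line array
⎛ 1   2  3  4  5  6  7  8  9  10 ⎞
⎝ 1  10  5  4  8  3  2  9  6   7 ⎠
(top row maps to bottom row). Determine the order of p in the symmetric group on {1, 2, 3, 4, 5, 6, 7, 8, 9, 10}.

Decomposing into disjoint cycles gives cycle lengths 5, 3, 1, 1.
Since disjoint cycles commute, ord(p) = lcm(5, 3) = 15.

15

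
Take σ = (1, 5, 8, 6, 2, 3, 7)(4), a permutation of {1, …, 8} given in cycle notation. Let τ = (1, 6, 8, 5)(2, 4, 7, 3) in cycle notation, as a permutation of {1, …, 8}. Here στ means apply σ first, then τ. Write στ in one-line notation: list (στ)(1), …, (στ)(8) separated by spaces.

1 2 3 7 5 4 6 8

For each element, apply σ then τ: 1 → 5 → 1; 2 → 3 → 2; 3 → 7 → 3; 4 → 4 → 7; 5 → 8 → 5; 6 → 2 → 4; 7 → 1 → 6; 8 → 6 → 8.
So στ in one-line form is 1 2 3 7 5 4 6 8.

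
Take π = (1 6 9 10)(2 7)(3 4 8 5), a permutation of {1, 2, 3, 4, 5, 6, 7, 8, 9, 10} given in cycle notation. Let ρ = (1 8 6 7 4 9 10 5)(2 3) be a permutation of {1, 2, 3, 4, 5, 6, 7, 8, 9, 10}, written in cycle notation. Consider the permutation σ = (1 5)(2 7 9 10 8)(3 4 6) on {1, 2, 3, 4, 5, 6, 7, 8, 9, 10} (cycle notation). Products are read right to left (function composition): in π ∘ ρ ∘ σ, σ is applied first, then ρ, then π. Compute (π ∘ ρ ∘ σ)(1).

Apply the permutations in order: σ(1) = 5, then ρ(5) = 1, then π(1) = 6. So (π ∘ ρ ∘ σ)(1) = 6.

6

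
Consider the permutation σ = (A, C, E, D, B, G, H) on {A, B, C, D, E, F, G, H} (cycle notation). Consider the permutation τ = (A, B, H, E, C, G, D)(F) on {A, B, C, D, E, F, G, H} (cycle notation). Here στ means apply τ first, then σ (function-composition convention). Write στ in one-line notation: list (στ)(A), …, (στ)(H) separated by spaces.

(στ)(x) = σ(τ(x)). Computing each image: σ(τ(A)) = σ(B) = G, σ(τ(B)) = σ(H) = A, σ(τ(C)) = σ(G) = H, σ(τ(D)) = σ(A) = C, σ(τ(E)) = σ(C) = E, σ(τ(F)) = σ(F) = F, σ(τ(G)) = σ(D) = B, σ(τ(H)) = σ(E) = D.
Hence στ = [G A H C E F B D].

G A H C E F B D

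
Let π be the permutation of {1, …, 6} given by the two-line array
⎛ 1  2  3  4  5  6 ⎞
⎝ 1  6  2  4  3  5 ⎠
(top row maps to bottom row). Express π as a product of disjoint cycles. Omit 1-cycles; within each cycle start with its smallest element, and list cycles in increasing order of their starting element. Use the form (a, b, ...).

(2, 6, 5, 3)

From 2: 2 → 6 → 5 → 3 → 2, closing the cycle (2, 6, 5, 3).
Continuing from each remaining unvisited element yields (2, 6, 5, 3).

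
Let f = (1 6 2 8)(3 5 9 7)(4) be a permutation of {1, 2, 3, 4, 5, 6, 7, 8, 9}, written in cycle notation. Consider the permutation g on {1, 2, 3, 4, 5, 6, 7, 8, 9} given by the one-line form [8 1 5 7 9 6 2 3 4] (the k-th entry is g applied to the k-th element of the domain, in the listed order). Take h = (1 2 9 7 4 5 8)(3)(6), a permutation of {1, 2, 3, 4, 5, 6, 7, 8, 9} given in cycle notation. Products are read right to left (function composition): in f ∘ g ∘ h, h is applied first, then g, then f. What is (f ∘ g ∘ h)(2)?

4

(f ∘ g ∘ h)(2) = f(g(h(2))). h(2) = 9, then g(9) = 4, then f(4) = 4, so the result is 4.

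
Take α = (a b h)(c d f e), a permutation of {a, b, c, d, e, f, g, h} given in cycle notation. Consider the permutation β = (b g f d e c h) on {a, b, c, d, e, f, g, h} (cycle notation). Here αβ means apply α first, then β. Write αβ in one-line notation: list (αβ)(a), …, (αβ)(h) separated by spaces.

For each element, apply α then β: a → b → g; b → h → b; c → d → e; d → f → d; e → c → h; f → e → c; g → g → f; h → a → a.
So αβ in one-line form is g b e d h c f a.

g b e d h c f a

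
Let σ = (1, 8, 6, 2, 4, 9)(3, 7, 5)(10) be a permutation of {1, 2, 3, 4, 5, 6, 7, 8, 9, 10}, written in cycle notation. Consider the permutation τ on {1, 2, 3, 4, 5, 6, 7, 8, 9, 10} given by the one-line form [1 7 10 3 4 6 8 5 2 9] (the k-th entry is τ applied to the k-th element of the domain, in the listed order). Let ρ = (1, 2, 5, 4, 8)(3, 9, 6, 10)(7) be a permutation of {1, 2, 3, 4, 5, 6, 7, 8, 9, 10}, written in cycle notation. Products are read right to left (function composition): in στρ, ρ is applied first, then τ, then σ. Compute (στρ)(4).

Chase 4: ρ(4) = 8; τ(8) = 5; σ(5) = 3. Hence (στρ)(4) = 3.

3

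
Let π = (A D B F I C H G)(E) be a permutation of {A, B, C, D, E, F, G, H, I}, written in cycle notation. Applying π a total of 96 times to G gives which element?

G

G lies in the 8-cycle (A D B F I C H G).
Powers repeat with period 8 on this cycle, and 96 mod 8 = 0, so π^96(G) = π^0(G).
So π^96(G) = G.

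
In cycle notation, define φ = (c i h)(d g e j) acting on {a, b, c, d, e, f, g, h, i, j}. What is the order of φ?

12

The cycle type of φ is (4, 3, 1, 1, 1).
The order of φ is the least common multiple of its cycle lengths: lcm(4, 3) = 12.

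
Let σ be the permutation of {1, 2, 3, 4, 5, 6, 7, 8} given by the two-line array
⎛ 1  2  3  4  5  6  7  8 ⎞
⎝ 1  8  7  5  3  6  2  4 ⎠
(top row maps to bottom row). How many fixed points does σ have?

The fixed points (elements with σ(x) = x) are {1, 6}, so there are 2.

2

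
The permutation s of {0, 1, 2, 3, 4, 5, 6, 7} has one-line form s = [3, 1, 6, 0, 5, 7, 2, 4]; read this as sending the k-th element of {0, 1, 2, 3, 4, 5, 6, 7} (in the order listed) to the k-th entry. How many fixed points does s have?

1

The fixed points (elements with s(x) = x) are {1}, so there is 1.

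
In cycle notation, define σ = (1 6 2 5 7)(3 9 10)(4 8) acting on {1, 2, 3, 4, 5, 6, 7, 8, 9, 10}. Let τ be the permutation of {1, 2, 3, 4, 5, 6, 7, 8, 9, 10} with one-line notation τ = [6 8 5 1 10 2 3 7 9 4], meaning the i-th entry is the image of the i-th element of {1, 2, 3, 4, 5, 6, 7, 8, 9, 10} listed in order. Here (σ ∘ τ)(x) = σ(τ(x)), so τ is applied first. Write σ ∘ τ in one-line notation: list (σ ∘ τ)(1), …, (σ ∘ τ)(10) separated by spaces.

2 4 7 6 3 5 9 1 10 8

(σ ∘ τ)(x) = σ(τ(x)). Computing each image: σ(τ(1)) = σ(6) = 2, σ(τ(2)) = σ(8) = 4, σ(τ(3)) = σ(5) = 7, σ(τ(4)) = σ(1) = 6, σ(τ(5)) = σ(10) = 3, σ(τ(6)) = σ(2) = 5, σ(τ(7)) = σ(3) = 9, σ(τ(8)) = σ(7) = 1, σ(τ(9)) = σ(9) = 10, σ(τ(10)) = σ(4) = 8.
Hence σ ∘ τ = [2 4 7 6 3 5 9 1 10 8].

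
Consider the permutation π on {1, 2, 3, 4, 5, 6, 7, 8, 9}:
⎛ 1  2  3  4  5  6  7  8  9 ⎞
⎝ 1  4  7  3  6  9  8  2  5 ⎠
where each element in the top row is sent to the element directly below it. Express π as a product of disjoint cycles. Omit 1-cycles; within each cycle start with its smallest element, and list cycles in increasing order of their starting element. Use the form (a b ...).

Iterating π from 2 gives 2 → 4 → 3 → 7 → 8 → 2; that is the 5-cycle (2 4 3 7 8).
Continuing from each remaining unvisited element yields (2 4 3 7 8)(5 6 9).

(2 4 3 7 8)(5 6 9)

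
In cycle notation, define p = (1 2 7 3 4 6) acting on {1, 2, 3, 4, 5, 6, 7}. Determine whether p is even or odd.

The cycle lengths are 6, 1.
A cycle of length ℓ contributes ℓ−1 transpositions, so p is a product of 5 transpositions — odd.

odd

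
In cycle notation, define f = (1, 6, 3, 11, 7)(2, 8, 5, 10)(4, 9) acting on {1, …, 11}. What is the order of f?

The cycle type of f is (5, 4, 2).
The order is lcm(5, 4, 2) = 20.

20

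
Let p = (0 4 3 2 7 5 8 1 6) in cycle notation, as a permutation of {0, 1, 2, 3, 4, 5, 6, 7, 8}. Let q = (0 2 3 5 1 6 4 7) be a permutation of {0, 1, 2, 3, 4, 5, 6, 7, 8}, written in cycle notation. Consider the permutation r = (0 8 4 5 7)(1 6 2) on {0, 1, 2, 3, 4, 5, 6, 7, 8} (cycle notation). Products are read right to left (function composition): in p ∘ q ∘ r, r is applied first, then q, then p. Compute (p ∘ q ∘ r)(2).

0

Chase 2: r(2) = 1; q(1) = 6; p(6) = 0. Hence (p ∘ q ∘ r)(2) = 0.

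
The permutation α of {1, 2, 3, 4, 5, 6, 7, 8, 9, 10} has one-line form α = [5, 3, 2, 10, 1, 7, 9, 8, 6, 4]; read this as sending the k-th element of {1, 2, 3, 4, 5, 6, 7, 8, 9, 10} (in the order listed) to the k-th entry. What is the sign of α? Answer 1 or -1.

-1

In disjoint-cycle form the cycle lengths are 3, 2, 2, 2, 1.
A cycle is odd iff its length is even; α has 3 even-length cycles, so sgn(α) = (−1)^3 and α is odd.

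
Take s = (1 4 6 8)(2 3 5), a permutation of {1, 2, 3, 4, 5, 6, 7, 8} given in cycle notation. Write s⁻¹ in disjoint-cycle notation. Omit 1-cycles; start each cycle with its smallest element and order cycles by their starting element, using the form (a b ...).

The inverse reverses each cycle.
Reversing each cycle of s and rotating so the smallest element leads gives (1 8 6 4)(2 5 3).

(1 8 6 4)(2 5 3)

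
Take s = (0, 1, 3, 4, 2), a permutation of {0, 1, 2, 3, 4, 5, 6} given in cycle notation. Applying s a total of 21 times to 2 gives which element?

0

2 lies in the 5-cycle (0, 1, 3, 4, 2).
Since the cycle has length 5, s^21 acts on it the same as s^1 (21 mod 5 = 1).
Stepping 1 place around the cycle: 2 → 0.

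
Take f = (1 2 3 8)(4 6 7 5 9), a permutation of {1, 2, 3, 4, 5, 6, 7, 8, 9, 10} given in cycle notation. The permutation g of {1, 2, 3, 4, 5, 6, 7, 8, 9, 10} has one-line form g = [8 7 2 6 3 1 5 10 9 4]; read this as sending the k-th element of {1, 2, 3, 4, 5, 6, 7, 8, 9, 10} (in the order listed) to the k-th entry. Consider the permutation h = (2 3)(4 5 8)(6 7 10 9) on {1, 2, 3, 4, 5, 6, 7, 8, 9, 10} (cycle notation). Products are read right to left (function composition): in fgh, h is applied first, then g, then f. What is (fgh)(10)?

4

Apply the permutations in order: h(10) = 9, then g(9) = 9, then f(9) = 4. So (fgh)(10) = 4.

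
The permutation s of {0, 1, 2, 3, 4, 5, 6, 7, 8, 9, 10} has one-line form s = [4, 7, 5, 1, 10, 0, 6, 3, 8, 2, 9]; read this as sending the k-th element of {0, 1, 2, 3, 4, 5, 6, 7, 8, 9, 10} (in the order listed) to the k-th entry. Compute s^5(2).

9

Tracing 2 → 5 → … returns to 2 after 6 steps, so 2 lies in a 6-cycle (0, 4, 10, 9, 2, 5).
Advancing 5 steps from 2: 2 → 5 → 0 → 4 → 10 → 9.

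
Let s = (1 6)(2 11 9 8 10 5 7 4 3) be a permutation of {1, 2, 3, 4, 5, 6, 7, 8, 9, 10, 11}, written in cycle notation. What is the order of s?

18

The cycle type of s is (9, 2).
Since disjoint cycles commute, ord(s) = lcm(9, 2) = 18.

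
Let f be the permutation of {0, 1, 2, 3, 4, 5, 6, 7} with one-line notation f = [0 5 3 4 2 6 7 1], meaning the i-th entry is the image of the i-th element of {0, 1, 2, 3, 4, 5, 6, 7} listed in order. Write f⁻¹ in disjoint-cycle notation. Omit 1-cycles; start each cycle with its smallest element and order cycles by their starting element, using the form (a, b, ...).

(1, 7, 6, 5)(2, 4, 3)

The cycle decomposition of f is (1, 5, 6, 7)(2, 3, 4).
The inverse reverses every cycle; in canonical form, f⁻¹ = (1, 7, 6, 5)(2, 4, 3).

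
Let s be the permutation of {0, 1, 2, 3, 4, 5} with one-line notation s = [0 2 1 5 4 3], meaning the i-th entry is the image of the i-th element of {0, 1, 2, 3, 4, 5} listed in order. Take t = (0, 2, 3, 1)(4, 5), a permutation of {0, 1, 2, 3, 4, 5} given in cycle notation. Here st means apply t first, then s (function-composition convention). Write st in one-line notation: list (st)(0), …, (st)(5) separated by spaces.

Chase each element through t then s: 0 → 2 → 1; 1 → 0 → 0; 2 → 3 → 5; 3 → 1 → 2; 4 → 5 → 3; 5 → 4 → 4.
Collecting the images, st = [1 0 5 2 3 4].

1 0 5 2 3 4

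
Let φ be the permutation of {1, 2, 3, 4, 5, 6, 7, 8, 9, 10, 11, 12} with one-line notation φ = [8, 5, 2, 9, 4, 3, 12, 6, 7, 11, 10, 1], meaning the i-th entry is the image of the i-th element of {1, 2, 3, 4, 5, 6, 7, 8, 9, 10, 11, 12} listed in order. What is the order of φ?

10

Writing φ as disjoint cycles, the cycle lengths are 10, 2.
The order of φ is the least common multiple of its cycle lengths: lcm(10, 2) = 10.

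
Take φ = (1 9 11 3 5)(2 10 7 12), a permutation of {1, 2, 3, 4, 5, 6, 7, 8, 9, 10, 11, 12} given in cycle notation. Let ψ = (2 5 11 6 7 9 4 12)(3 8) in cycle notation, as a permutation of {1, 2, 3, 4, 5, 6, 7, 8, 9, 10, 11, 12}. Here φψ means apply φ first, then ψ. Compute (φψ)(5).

(φψ)(5) = ψ(φ(5)). φ(5) = 1, then ψ(1) = 1. So (φψ)(5) = 1.

1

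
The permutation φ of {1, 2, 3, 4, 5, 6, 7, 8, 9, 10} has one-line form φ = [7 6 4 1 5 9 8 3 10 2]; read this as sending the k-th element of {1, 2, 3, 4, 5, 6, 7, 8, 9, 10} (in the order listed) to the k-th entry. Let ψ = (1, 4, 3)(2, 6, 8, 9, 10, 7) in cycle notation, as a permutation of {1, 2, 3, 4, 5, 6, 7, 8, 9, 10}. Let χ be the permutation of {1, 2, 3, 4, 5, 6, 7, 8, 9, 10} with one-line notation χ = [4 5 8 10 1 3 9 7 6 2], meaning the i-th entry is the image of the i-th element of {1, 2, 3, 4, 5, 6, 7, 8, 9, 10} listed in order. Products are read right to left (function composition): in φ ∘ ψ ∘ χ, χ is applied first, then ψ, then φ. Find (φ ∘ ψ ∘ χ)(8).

6

(φ ∘ ψ ∘ χ)(8) = φ(ψ(χ(8))). χ(8) = 7, then ψ(7) = 2, then φ(2) = 6, so the result is 6.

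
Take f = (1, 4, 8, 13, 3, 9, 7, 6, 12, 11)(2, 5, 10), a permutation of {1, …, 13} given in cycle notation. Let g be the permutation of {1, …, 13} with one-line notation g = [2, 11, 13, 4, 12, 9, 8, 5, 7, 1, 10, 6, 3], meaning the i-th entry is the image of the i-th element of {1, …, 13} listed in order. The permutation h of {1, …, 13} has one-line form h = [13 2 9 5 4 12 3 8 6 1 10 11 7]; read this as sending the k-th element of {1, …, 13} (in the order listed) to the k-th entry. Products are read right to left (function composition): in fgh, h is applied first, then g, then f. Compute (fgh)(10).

5

Chase 10: h(10) = 1; g(1) = 2; f(2) = 5. Hence (fgh)(10) = 5.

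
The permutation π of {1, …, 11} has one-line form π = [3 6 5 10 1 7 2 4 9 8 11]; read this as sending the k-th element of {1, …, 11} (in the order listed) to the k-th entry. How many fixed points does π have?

2

The fixed points (elements with π(x) = x) are {9, 11}, so there are 2.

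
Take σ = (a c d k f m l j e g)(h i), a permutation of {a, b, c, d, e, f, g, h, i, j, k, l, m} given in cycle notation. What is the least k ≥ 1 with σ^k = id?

10

The cycle type of σ is (10, 2, 1).
Since disjoint cycles commute, ord(σ) = lcm(10, 2) = 10.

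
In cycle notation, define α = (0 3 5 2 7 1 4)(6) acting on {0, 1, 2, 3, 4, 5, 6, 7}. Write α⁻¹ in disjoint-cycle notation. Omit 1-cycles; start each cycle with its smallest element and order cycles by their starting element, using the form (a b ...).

(0 4 1 7 2 5 3)

The inverse reverses each cycle.
Reversing each cycle of α and rotating so the smallest element leads gives (0 4 1 7 2 5 3).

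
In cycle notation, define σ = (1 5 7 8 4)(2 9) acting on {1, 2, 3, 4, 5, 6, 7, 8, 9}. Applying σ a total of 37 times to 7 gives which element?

7 lies in the 5-cycle (1 5 7 8 4).
Powers repeat with period 5 on this cycle, and 37 mod 5 = 2, so σ^37(7) = σ^2(7).
Stepping 2 places around the cycle: 7 → 8 → 4.

4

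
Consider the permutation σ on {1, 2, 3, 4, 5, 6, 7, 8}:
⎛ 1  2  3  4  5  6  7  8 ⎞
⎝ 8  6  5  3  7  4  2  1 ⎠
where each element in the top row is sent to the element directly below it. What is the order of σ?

The disjoint-cycle form of σ has cycle lengths 6, 2.
The order of σ is the least common multiple of its cycle lengths: lcm(6, 2) = 6.

6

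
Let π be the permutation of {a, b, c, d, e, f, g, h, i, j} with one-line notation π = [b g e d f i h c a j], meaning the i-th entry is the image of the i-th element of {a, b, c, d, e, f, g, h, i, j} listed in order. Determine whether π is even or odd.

In disjoint-cycle form the cycle lengths are 8, 1, 1.
A cycle of length ℓ contributes ℓ−1 transpositions, so π is a product of 7 transpositions — odd.

odd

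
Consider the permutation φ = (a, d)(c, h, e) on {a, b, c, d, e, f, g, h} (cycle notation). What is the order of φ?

The disjoint cycles have lengths 3, 2, 1, 1, 1.
The order of φ is the least common multiple of its cycle lengths: lcm(3, 2) = 6.

6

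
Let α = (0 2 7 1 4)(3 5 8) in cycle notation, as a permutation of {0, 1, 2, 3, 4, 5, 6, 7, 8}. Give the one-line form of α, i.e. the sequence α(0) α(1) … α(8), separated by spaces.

2 4 7 5 0 8 6 1 3

Reading each image from the cycles: 0↦2, 1↦4, 2↦7, 3↦5, 4↦0, 5↦8, 6↦6, 7↦1, 8↦3.
Listing these in domain order gives 2 4 7 5 0 8 6 1 3.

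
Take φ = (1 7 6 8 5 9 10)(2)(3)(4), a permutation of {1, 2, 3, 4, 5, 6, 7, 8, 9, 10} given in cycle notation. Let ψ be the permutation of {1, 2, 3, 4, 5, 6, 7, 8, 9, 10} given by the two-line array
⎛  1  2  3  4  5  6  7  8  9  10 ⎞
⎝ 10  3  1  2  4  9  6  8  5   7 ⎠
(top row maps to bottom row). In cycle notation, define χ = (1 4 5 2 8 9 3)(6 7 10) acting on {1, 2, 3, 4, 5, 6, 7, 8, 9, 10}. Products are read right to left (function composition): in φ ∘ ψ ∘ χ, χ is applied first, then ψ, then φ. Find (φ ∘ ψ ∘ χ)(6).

8

(φ ∘ ψ ∘ χ)(6) = φ(ψ(χ(6))). χ(6) = 7, then ψ(7) = 6, then φ(6) = 8, so the result is 8.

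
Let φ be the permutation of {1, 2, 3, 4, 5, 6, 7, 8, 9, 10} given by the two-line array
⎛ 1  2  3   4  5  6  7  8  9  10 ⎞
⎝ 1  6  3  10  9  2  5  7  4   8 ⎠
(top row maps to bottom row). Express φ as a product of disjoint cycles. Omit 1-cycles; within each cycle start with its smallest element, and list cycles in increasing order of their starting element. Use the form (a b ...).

From 2: 2 → 6 → 2, closing the cycle (2 6).
Repeating from the next unused element and collecting all non-trivial cycles gives (2 6)(4 10 8 7 5 9).

(2 6)(4 10 8 7 5 9)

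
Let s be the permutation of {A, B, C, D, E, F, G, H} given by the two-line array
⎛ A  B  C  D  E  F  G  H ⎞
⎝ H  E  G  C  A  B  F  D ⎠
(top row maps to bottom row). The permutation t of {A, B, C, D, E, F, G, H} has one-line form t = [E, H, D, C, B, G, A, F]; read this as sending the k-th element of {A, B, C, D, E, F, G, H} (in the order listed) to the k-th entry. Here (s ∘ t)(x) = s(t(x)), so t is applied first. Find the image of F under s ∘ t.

F

t(F) = G, then s(G) = F; composing gives (s ∘ t)(F) = F.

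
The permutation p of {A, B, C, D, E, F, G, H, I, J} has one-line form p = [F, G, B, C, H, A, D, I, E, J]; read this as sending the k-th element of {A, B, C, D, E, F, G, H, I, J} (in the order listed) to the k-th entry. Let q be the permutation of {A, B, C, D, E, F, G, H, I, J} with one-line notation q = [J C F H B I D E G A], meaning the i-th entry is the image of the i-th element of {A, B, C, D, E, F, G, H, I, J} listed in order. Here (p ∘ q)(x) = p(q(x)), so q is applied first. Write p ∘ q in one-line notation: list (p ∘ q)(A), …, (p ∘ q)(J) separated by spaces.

For each element, apply q then p: A → J → J; B → C → B; C → F → A; D → H → I; E → B → G; F → I → E; G → D → C; H → E → H; I → G → D; J → A → F.
So p ∘ q in one-line form is J B A I G E C H D F.

J B A I G E C H D F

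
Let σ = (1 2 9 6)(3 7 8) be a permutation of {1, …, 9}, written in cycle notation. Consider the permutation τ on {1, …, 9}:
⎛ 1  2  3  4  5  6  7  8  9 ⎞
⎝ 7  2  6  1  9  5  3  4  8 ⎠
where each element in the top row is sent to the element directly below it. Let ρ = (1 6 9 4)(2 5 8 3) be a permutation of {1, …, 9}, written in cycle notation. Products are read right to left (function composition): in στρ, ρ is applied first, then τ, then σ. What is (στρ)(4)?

(στρ)(4) = σ(τ(ρ(4))). ρ(4) = 1, then τ(1) = 7, then σ(7) = 8, so the result is 8.

8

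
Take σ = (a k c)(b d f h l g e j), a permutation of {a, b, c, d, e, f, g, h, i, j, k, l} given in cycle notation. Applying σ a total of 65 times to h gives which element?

h lies in the 8-cycle (b d f h l g e j).
Powers repeat with period 8 on this cycle, and 65 mod 8 = 1, so σ^65(h) = σ^1(h).
Stepping 1 place around the cycle: h → l.

l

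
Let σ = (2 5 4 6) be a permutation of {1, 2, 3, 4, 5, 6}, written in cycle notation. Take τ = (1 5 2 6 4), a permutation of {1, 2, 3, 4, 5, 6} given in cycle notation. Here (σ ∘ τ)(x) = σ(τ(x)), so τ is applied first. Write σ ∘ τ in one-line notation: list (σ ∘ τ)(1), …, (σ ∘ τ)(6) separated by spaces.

4 2 3 1 5 6

For each element, apply τ then σ: 1 → 5 → 4; 2 → 6 → 2; 3 → 3 → 3; 4 → 1 → 1; 5 → 2 → 5; 6 → 4 → 6.
So σ ∘ τ in one-line form is 4 2 3 1 5 6.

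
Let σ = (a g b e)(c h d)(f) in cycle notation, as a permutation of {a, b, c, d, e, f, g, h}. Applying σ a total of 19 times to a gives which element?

e

a lies in the 4-cycle (a g b e).
On a 4-cycle, σ^4 is the identity, so σ^19 = σ^3 there (19 ≡ 3 mod 4).
Advancing 3 steps from a: a → g → b → e.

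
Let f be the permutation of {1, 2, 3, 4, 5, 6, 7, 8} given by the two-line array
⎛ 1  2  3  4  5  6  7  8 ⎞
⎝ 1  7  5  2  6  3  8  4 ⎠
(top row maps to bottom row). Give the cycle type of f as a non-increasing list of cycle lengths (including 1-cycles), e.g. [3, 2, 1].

The disjoint cycles are (1)(2 7 8 4)(3 5 6), with lengths 4, 3, 1 in non-increasing order.

[4, 3, 1]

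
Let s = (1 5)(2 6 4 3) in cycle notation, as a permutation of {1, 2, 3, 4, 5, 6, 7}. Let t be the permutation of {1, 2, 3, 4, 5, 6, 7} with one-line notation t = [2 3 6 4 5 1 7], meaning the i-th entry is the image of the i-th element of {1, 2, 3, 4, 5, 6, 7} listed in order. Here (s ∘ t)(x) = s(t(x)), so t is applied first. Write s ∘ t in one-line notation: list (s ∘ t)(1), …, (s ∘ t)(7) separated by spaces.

For each element, apply t then s: 1 → 2 → 6; 2 → 3 → 2; 3 → 6 → 4; 4 → 4 → 3; 5 → 5 → 1; 6 → 1 → 5; 7 → 7 → 7.
Collecting the images, s ∘ t = [6 2 4 3 1 5 7].

6 2 4 3 1 5 7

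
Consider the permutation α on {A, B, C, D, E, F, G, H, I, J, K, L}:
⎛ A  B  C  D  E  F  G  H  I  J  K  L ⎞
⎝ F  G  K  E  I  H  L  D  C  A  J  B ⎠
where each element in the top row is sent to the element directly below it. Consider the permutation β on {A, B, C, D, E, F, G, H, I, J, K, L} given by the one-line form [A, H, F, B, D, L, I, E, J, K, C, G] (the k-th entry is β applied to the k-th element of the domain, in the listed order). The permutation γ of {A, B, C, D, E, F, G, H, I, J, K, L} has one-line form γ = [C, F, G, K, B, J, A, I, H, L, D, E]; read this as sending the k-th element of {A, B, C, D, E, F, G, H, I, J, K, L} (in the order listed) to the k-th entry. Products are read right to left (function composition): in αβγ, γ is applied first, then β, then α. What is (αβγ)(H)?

Apply the permutations in order: γ(H) = I, then β(I) = J, then α(J) = A. So (αβγ)(H) = A.

A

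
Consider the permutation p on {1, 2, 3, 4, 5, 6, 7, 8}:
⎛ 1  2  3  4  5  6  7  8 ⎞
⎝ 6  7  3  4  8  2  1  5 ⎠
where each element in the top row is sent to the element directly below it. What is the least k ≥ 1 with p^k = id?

Decomposing into disjoint cycles gives cycle lengths 4, 2, 1, 1.
The order is lcm(4, 2) = 4.

4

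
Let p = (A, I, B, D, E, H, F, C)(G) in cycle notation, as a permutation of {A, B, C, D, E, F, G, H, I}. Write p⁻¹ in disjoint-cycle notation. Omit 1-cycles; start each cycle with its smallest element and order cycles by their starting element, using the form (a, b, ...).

(A, C, F, H, E, D, B, I)

Inverting a permutation written in cycle notation just reverses the order within every cycle.
After reversing and putting each cycle's least element first, p⁻¹ = (A, C, F, H, E, D, B, I).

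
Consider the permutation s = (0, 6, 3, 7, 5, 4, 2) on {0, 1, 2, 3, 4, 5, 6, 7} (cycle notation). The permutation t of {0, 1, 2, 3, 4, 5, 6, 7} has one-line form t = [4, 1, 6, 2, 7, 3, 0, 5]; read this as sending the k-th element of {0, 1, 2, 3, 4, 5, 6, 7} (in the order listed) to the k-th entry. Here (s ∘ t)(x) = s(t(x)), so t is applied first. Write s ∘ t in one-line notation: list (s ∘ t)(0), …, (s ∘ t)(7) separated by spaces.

2 1 3 0 5 7 6 4

(s ∘ t)(x) = s(t(x)). Computing each image: s(t(0)) = s(4) = 2, s(t(1)) = s(1) = 1, s(t(2)) = s(6) = 3, s(t(3)) = s(2) = 0, s(t(4)) = s(7) = 5, s(t(5)) = s(3) = 7, s(t(6)) = s(0) = 6, s(t(7)) = s(5) = 4.
Hence s ∘ t = [2 1 3 0 5 7 6 4].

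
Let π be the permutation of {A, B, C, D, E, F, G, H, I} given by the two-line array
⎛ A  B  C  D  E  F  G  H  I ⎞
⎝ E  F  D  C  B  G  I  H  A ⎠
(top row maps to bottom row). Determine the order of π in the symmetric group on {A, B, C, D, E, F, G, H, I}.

6

The disjoint-cycle form of π has cycle lengths 6, 2, 1.
The order of π is the least common multiple of its cycle lengths: lcm(6, 2) = 6.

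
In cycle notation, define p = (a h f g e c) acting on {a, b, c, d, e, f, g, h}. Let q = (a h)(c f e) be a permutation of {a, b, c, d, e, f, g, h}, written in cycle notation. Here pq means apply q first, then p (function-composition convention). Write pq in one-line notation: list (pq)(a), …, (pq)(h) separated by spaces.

f b g d a c e h

(pq)(x) = p(q(x)). Computing each image: p(q(a)) = p(h) = f, p(q(b)) = p(b) = b, p(q(c)) = p(f) = g, p(q(d)) = p(d) = d, p(q(e)) = p(c) = a, p(q(f)) = p(e) = c, p(q(g)) = p(g) = e, p(q(h)) = p(a) = h.
Hence pq = [f b g d a c e h].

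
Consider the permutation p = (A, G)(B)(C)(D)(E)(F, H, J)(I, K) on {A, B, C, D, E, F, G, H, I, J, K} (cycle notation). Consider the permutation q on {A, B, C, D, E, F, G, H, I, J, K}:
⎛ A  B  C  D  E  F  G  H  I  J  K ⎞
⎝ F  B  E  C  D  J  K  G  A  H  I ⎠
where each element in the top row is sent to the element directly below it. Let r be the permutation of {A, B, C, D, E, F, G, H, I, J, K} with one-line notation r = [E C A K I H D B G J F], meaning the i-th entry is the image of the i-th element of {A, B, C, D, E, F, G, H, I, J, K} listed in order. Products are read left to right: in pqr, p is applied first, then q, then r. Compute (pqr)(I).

G

Chase I: p(I) = K; q(K) = I; r(I) = G. Hence (pqr)(I) = G.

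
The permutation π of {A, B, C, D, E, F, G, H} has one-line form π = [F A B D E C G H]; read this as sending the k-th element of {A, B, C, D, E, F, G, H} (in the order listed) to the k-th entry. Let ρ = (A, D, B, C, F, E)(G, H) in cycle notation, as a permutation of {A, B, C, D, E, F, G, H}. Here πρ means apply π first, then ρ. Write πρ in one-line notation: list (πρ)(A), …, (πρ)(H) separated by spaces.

E D C B A F H G

For each element, apply π then ρ: A → F → E; B → A → D; C → B → C; D → D → B; E → E → A; F → C → F; G → G → H; H → H → G.
So πρ in one-line form is E D C B A F H G.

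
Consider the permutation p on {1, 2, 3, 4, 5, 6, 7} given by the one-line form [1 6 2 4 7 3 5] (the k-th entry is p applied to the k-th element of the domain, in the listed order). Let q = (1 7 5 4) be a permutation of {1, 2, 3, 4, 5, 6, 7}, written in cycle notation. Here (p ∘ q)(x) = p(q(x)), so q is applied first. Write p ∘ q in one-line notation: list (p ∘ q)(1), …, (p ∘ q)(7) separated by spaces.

5 6 2 1 4 3 7

(p ∘ q)(x) = p(q(x)). Computing each image: p(q(1)) = p(7) = 5, p(q(2)) = p(2) = 6, p(q(3)) = p(3) = 2, p(q(4)) = p(1) = 1, p(q(5)) = p(4) = 4, p(q(6)) = p(6) = 3, p(q(7)) = p(5) = 7.
Hence p ∘ q = [5 6 2 1 4 3 7].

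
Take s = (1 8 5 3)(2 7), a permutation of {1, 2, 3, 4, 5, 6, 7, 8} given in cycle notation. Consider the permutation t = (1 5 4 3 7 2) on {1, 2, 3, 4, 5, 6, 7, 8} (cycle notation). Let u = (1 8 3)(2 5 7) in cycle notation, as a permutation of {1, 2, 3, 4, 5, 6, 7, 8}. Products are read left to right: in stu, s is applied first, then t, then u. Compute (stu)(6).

Apply the permutations in order: s(6) = 6, then t(6) = 6, then u(6) = 6. So (stu)(6) = 6.

6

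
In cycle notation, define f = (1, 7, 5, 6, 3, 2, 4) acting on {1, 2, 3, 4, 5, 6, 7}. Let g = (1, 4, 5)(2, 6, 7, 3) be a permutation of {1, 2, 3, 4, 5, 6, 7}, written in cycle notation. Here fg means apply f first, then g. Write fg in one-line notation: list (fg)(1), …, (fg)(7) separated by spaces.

(fg)(x) = g(f(x)). Computing each image: g(f(1)) = g(7) = 3, g(f(2)) = g(4) = 5, g(f(3)) = g(2) = 6, g(f(4)) = g(1) = 4, g(f(5)) = g(6) = 7, g(f(6)) = g(3) = 2, g(f(7)) = g(5) = 1.
Hence fg = [3 5 6 4 7 2 1].

3 5 6 4 7 2 1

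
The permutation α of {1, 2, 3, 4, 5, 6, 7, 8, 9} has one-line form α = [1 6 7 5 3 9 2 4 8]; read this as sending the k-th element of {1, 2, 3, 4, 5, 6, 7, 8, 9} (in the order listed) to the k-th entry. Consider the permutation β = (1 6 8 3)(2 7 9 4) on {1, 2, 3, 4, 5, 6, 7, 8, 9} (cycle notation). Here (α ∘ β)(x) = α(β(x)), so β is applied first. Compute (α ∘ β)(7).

8

First apply β: β(7) = 9, then α(9) = 8. Thus (α ∘ β)(7) = 8.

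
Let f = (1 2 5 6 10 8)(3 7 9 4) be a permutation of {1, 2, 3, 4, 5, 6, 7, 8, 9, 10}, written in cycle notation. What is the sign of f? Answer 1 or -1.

The cycle lengths are 6, 4.
A cycle is odd iff its length is even; f has 2 even-length cycles, so sgn(f) = (−1)^2 and f is even.

1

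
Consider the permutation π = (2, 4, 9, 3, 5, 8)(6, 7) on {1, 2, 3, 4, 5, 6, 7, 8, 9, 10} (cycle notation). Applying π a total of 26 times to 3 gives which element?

3 lies in the 6-cycle (2, 4, 9, 3, 5, 8).
Powers repeat with period 6 on this cycle, and 26 mod 6 = 2, so π^26(3) = π^2(3).
Stepping 2 places around the cycle: 3 → 5 → 8.

8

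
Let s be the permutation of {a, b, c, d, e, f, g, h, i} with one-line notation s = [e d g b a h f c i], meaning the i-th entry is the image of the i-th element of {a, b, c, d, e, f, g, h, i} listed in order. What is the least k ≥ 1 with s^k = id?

4

Decomposing into disjoint cycles gives cycle lengths 4, 2, 2, 1.
The order of s is the least common multiple of its cycle lengths: lcm(4, 2, 2) = 4.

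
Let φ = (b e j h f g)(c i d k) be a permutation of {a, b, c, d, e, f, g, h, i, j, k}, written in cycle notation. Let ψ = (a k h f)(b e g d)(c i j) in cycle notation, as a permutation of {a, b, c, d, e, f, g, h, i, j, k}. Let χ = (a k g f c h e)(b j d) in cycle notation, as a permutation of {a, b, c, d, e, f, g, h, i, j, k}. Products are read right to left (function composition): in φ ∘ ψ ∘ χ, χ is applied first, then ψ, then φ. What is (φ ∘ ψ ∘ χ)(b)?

Apply the permutations in order: χ(b) = j, then ψ(j) = c, then φ(c) = i. So (φ ∘ ψ ∘ χ)(b) = i.

i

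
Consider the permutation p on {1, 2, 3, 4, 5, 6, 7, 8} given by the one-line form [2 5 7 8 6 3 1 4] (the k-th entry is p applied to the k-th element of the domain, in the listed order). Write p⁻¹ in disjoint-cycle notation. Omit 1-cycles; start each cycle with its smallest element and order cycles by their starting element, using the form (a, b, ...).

(1, 7, 3, 6, 5, 2)(4, 8)

The cycle decomposition of p is (1, 2, 5, 6, 3, 7)(4, 8).
Reversing each cycle (and rotating so the smallest element leads) gives p⁻¹ = (1, 7, 3, 6, 5, 2)(4, 8).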